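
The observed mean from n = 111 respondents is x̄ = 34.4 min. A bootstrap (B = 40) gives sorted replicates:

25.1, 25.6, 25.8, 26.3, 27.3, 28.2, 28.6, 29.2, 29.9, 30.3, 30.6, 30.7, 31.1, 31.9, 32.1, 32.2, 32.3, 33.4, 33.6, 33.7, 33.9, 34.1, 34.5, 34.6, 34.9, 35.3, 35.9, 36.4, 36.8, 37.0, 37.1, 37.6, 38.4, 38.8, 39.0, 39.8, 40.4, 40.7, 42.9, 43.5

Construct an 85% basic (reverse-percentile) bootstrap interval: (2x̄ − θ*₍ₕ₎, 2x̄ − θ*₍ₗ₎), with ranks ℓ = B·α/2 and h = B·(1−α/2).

(28.4, 43.0)

Percentile endpoints at ranks 3 and 37: θ*₍3₎ = 25.8, θ*₍37₎ = 40.4.
Basic interval reflects these around x̄:
  lower = 2 × 34.4 − 40.4 = 28.4
  upper = 2 × 34.4 − 25.8 = 43.0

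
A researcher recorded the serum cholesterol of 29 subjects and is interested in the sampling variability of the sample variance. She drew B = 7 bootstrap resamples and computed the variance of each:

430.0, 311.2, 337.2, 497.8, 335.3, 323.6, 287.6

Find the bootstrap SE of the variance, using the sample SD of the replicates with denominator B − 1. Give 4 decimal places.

Bootstrap SE is the standard deviation of the 7 replicate variances.
Mean of replicates: (430.0 + 311.2 + 337.2 + 497.8 + 335.3 + 323.6 + 287.6) / 7 = 2522.70000 / 7 = 360.38571
Sum of squared deviations: (+69.61429)² + (−49.18571)² + (−23.18571)² + (+137.41429)² + (−25.08571)² + (−36.78571)² + (−72.78571)² = 33965.88857
Variance = 33965.88857 / 6 = 5660.98143
SE* = √5660.98143

SE* = 75.2395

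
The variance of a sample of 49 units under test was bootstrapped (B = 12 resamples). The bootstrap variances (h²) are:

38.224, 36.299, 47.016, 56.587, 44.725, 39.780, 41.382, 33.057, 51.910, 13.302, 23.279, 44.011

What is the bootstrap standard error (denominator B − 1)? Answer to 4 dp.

Bootstrap SE is the standard deviation of the 12 replicate variances.
Mean of replicates: (38.224 + 36.299 + 47.016 + 56.587 + 44.725 + 39.780 + 41.382 + 33.057 + 51.910 + 13.302 + 23.279 + 44.011) / 12 = 469.57200 / 12 = 39.13100
Sum of squared deviations: (−0.90700)² + (−2.83200)² + (+7.88500)² + (+17.45600)² + (+5.59400)² + (+0.64900)² + (+2.25100)² + (−6.07400)² + (+12.77900)² + (−25.82900)² + (−15.85200)² + (+4.88000)² = 1554.94293
Variance = 1554.94293 / 11 = 141.35845
SE* = √141.35845

SE* = 11.8894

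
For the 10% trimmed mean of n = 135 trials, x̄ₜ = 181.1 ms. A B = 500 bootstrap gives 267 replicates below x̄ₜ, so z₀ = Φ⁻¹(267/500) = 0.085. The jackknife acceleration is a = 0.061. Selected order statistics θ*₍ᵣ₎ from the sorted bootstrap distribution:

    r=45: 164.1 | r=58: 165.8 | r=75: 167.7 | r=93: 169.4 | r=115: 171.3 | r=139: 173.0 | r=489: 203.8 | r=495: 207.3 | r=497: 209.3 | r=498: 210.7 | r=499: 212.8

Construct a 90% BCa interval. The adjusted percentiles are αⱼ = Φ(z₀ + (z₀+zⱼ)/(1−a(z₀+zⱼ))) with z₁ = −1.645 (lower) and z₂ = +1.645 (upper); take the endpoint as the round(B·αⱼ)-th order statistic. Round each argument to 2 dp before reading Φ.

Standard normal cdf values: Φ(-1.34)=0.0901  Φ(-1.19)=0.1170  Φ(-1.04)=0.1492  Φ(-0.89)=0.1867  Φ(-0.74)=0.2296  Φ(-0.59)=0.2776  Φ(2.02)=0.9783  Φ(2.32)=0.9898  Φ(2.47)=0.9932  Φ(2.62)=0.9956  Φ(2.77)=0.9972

(164.1, 203.8)

Lower: z₀ + z₁ = 0.085 + (-1.645) = -1.560; 1 − a(z₀+z₁) = 1 − (0.061)(-1.560) = 1.0952; argument = 0.085 + (-1.560)/1.0952 = -1.3394 → -1.34.
α₁ = Φ(-1.34) = 0.0901; rank = round(500 × 0.0901) = 45; θ*₍45₎ = 164.1.
Upper: z₀ + z₂ = 1.730; 1 − a(z₀+z₂) = 0.8945; argument = 2.0191 → 2.02; α₂ = 0.9783; rank = 489; θ*₍489₎ = 203.8.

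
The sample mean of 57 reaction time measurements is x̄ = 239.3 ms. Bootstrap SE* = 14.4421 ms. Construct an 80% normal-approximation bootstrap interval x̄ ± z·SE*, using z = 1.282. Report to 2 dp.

(220.79, 257.81)

Margin = 1.282 × 14.4421 = 18.515
Interval: 239.3 ± 18.515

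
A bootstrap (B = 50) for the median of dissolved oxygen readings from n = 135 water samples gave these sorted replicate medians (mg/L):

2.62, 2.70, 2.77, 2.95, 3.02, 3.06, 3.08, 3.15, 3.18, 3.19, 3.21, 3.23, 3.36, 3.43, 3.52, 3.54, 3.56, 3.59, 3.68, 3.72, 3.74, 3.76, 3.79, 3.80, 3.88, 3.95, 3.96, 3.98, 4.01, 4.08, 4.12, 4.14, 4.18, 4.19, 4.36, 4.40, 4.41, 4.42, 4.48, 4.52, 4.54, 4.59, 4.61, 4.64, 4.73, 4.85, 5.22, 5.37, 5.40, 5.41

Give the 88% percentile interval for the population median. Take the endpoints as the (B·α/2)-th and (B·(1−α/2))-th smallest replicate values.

(2.77, 5.22)

α = 0.12; lower rank = 50 × 0.060 = 3; upper rank = 50 × 0.940 = 47.
The 3rd smallest replicate is 2.77; the 47th is 5.22.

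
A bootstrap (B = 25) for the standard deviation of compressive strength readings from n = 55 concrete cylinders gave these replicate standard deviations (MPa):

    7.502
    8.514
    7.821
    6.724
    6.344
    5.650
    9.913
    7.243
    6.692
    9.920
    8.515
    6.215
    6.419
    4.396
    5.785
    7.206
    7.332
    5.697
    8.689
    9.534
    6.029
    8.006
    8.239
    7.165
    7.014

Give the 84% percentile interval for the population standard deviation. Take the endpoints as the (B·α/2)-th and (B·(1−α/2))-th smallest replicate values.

(5.650, 9.534)

Sorted replicates: 4.396, 5.650, 5.697, 5.785, 6.029, 6.215, 6.344, 6.419, 6.692, 6.724, 7.014, 7.165, 7.206, 7.243, 7.332, 7.502, 7.821, 8.006, 8.239, 8.514, 8.515, 8.689, 9.534, 9.913, 9.920
α = 0.16; lower rank = 25 × 0.080 = 2; upper rank = 25 × 0.920 = 23.
The 2nd smallest replicate is 5.650; the 23rd is 9.534.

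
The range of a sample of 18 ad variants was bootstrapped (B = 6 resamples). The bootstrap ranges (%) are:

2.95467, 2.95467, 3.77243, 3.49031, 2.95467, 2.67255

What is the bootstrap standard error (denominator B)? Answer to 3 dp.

SE* = 0.375

Bootstrap SE is the standard deviation of the 6 replicate ranges.
Mean of replicates: (2.95467 + 2.95467 + 3.77243 + 3.49031 + 2.95467 + 2.67255) / 6 = 18.799300 / 6 = 3.133217
Sum of squared deviations: (−0.178547)² + (−0.178547)² + (+0.639213)² + (+0.357093)² + (−0.178547)² + (−0.460667)² = 0.843960
Variance = 0.843960 / 6 = 0.140660
SE* = √0.140660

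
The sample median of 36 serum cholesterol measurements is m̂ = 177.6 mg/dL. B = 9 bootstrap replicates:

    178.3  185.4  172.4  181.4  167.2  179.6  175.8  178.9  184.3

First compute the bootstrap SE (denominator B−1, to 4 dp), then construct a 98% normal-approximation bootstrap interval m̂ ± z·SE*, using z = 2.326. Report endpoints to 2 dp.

Mean of replicates = 178.1444; sum of squared deviations = 262.1222; SE* = √(262.1222/8) = 5.7241
Margin = 2.326 × 5.7241 = 13.314
Interval: 177.6 ± 13.314

(164.29, 190.91)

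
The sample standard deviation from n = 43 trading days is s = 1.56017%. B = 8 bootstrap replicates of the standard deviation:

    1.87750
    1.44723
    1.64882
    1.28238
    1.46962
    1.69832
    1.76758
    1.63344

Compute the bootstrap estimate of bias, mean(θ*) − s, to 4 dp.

bias = +0.0429

mean(θ*) = (1.87750 + 1.44723 + 1.64882 + 1.28238 + 1.46962 + 1.69832 + 1.76758 + 1.63344) / 8 = 1.60311
bias = 1.60311 − 1.56017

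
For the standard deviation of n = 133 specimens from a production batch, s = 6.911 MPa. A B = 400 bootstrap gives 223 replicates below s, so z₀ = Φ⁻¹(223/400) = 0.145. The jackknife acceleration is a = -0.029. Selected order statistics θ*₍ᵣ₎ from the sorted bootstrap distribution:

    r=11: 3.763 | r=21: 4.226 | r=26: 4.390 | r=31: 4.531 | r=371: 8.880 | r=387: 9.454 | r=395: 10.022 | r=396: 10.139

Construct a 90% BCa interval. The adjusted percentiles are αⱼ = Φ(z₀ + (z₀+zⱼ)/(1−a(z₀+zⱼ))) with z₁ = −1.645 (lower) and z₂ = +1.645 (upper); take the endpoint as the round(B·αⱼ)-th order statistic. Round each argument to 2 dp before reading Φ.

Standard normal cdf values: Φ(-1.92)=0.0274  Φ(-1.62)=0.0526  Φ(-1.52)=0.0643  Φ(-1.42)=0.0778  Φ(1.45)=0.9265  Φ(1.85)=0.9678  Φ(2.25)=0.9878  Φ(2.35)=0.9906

Lower: z₀ + z₁ = 0.145 + (-1.645) = -1.500; 1 − a(z₀+z₁) = 1 − (-0.029)(-1.500) = 0.9565; argument = 0.145 + (-1.500)/0.9565 = -1.4232 → -1.42.
α₁ = Φ(-1.42) = 0.0778; rank = round(400 × 0.0778) = 31; θ*₍31₎ = 4.531.
Upper: z₀ + z₂ = 1.790; 1 − a(z₀+z₂) = 1.0519; argument = 1.8467 → 1.85; α₂ = 0.9678; rank = 387; θ*₍387₎ = 9.454.

(4.531, 9.454)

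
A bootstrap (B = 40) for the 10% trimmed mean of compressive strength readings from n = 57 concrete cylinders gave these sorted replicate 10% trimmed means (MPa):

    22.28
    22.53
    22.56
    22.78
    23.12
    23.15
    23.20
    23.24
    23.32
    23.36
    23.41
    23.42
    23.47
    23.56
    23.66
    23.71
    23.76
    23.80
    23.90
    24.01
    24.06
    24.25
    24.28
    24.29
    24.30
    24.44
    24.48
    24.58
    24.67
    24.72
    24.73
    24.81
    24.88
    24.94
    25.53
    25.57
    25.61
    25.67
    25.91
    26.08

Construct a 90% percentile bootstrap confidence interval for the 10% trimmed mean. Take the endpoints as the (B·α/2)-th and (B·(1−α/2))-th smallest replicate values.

α = 0.10; lower rank = 40 × 0.050 = 2; upper rank = 40 × 0.950 = 38.
The 2nd smallest replicate is 22.53; the 38th is 25.67.

(22.53, 25.67)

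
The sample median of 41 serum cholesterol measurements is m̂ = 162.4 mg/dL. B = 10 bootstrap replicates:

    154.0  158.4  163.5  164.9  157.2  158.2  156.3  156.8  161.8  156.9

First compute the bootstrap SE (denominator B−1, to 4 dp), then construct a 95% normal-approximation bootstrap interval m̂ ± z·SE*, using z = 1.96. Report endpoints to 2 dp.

Mean of replicates = 158.8000; sum of squared deviations = 108.2800; SE* = √(108.2800/9) = 3.4686
Margin = 1.96 × 3.4686 = 6.798
Interval: 162.4 ± 6.798

(155.60, 169.20)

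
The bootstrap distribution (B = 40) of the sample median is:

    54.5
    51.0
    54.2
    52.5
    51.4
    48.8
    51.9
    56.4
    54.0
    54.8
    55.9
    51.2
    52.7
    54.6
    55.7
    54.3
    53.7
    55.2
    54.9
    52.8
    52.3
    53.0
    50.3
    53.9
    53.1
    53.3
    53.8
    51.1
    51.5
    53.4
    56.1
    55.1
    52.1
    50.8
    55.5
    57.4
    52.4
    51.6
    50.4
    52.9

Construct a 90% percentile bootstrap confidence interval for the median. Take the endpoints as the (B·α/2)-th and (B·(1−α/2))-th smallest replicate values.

Sorted replicates: 48.8, 50.3, 50.4, 50.8, 51.0, 51.1, 51.2, 51.4, 51.5, 51.6, 51.9, 52.1, 52.3, 52.4, 52.5, 52.7, 52.8, 52.9, 53.0, 53.1, 53.3, 53.4, 53.7, 53.8, 53.9, 54.0, 54.2, 54.3, 54.5, 54.6, 54.8, 54.9, 55.1, 55.2, 55.5, 55.7, 55.9, 56.1, 56.4, 57.4
α = 0.10; lower rank = 40 × 0.050 = 2; upper rank = 40 × 0.950 = 38.
The 2nd smallest replicate is 50.3; the 38th is 56.1.

(50.3, 56.1)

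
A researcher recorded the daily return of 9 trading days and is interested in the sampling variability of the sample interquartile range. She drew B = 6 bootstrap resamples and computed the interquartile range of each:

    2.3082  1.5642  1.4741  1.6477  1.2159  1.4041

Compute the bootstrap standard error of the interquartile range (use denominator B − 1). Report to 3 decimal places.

SE* = 0.376

Bootstrap SE is the standard deviation of the 6 replicate interquartile ranges.
Mean of replicates: (2.3082 + 1.5642 + 1.4741 + 1.6477 + 1.2159 + 1.4041) / 6 = 9.61420 / 6 = 1.60237
Sum of squared deviations: (+0.70583)² + (−0.03817)² + (−0.12827)² + (+0.04533)² + (−0.38647)² + (−0.19827)² = 0.70683
Variance = 0.70683 / 5 = 0.14137
SE* = √0.14137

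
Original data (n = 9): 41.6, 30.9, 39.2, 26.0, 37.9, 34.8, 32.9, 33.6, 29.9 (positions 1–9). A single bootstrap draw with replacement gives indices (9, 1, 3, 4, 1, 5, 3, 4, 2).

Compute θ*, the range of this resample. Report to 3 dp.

θ* = 15.600

Resample values: 29.9, 41.6, 39.2, 26.0, 41.6, 37.9, 39.2, 26.0, 30.9.
Range = 41.6 − 26.0 = 15.600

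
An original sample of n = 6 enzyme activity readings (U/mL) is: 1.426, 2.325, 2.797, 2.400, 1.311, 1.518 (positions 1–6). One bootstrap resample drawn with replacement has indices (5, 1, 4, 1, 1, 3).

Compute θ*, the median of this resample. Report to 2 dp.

θ* = 1.43

Resample values: 1.311, 1.426, 2.400, 1.426, 1.426, 2.797.
Sorted: 1.311, 1.426, 1.426, 1.426, 2.400, 2.797
Median = average of the two middle values = 1.43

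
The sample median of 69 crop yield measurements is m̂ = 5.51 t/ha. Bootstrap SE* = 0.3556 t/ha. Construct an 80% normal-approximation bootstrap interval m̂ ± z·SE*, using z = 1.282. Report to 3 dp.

(5.054, 5.966)

Margin = 1.282 × 0.3556 = 0.4559
Interval: 5.51 ± 0.4559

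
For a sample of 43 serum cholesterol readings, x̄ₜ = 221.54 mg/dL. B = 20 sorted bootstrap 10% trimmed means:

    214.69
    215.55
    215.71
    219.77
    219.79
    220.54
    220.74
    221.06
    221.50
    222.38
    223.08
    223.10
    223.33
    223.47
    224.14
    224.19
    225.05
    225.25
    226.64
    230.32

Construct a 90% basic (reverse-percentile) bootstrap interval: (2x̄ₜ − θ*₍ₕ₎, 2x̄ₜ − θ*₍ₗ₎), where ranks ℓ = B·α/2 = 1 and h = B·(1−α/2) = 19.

(216.44, 228.39)

Percentile endpoints at ranks 1 and 19: θ*₍1₎ = 214.69, θ*₍19₎ = 226.64.
Basic interval reflects these around x̄ₜ:
  lower = 2 × 221.54 − 226.64 = 216.44
  upper = 2 × 221.54 − 214.69 = 228.39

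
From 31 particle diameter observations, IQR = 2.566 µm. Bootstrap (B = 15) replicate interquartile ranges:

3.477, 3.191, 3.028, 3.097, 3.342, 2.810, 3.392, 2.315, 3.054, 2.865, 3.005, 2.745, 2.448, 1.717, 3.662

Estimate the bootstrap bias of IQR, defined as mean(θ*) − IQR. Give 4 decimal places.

bias = +0.3772

mean(θ*) = (3.477 + 3.191 + 3.028 + 3.097 + 3.342 + 2.810 + 3.392 + 2.315 + 3.054 + 2.865 + 3.005 + 2.745 + 2.448 + 1.717 + 3.662) / 15 = 2.94320
bias = 2.94320 − 2.566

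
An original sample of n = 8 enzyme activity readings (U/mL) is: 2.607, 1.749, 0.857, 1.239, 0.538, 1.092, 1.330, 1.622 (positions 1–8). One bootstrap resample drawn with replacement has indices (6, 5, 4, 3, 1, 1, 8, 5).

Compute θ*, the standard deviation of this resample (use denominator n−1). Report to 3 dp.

Resample values: 1.092, 0.538, 1.239, 0.857, 2.607, 2.607, 1.622, 0.538.
Mean = 1.3875; sum of squared deviations = 4.8635
s² = 4.8635 / 7 = 0.6948
s = √0.6948 = 0.834

θ* = 0.834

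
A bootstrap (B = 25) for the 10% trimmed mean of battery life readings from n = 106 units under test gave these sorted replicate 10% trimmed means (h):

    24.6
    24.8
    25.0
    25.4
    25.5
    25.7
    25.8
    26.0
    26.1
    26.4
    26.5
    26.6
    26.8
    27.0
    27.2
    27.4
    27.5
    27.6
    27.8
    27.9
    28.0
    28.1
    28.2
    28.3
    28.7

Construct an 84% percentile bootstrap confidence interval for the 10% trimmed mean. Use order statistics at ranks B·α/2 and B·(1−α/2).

(24.8, 28.2)

α = 0.16; lower rank = 25 × 0.080 = 2; upper rank = 25 × 0.920 = 23.
The 2nd smallest replicate is 24.8; the 23rd is 28.2.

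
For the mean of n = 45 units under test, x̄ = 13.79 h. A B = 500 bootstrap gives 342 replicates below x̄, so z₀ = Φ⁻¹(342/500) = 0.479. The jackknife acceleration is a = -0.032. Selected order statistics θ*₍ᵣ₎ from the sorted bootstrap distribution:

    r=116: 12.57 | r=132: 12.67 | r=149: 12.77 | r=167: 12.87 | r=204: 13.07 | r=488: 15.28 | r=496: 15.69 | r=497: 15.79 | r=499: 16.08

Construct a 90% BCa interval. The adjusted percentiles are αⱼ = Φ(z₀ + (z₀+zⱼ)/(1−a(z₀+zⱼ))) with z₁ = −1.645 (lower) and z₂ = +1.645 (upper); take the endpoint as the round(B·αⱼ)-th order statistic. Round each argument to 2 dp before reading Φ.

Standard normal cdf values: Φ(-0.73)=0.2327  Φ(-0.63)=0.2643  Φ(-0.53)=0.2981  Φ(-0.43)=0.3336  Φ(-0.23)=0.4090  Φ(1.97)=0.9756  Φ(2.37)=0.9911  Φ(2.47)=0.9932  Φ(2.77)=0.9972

Lower: z₀ + z₁ = 0.479 + (-1.645) = -1.166; 1 − a(z₀+z₁) = 1 − (-0.032)(-1.166) = 0.9627; argument = 0.479 + (-1.166)/0.9627 = -0.7322 → -0.73.
α₁ = Φ(-0.73) = 0.2327; rank = round(500 × 0.2327) = 116; θ*₍116₎ = 12.57.
Upper: z₀ + z₂ = 2.124; 1 − a(z₀+z₂) = 1.0680; argument = 2.4678 → 2.47; α₂ = 0.9932; rank = 497; θ*₍497₎ = 15.79.

(12.57, 15.79)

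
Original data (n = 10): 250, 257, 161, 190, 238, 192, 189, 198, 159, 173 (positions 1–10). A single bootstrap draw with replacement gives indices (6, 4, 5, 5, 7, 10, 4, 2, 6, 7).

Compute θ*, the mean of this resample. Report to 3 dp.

θ* = 204.800

Resample values: 192, 190, 238, 238, 189, 173, 190, 257, 192, 189.
Mean = (192 + 190 + 238 + 238 + 189 + 173 + 190 + 257 + 192 + 189) / 10 = 2048.0 / 10 = 204.800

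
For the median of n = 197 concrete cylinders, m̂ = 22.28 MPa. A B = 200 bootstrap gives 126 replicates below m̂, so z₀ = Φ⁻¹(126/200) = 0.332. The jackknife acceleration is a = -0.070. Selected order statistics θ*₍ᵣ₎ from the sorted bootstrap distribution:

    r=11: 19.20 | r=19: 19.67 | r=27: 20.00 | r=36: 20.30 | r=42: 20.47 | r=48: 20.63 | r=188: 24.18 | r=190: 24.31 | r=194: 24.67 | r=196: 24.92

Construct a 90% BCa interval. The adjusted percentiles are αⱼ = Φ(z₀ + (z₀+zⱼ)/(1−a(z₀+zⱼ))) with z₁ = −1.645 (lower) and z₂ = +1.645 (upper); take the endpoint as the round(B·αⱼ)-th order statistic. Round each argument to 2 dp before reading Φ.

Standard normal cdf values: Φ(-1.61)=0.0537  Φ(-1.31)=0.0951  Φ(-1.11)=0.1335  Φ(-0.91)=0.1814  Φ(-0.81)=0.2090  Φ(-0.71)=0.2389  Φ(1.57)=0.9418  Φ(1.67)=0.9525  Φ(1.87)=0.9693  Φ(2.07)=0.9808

Lower: z₀ + z₁ = 0.332 + (-1.645) = -1.313; 1 − a(z₀+z₁) = 1 − (-0.070)(-1.313) = 0.9081; argument = 0.332 + (-1.313)/0.9081 = -1.1139 → -1.11.
α₁ = Φ(-1.11) = 0.1335; rank = round(200 × 0.1335) = 27; θ*₍27₎ = 20.00.
Upper: z₀ + z₂ = 1.977; 1 − a(z₀+z₂) = 1.1384; argument = 2.0687 → 2.07; α₂ = 0.9808; rank = 196; θ*₍196₎ = 24.92.

(20.00, 24.92)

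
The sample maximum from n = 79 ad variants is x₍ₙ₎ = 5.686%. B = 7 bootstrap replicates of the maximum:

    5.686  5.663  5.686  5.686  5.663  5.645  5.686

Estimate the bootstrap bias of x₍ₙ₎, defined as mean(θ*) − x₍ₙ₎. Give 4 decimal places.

bias = −0.0124

mean(θ*) = (5.686 + 5.663 + 5.686 + 5.686 + 5.663 + 5.645 + 5.686) / 7 = 5.67357
bias = 5.67357 − 5.686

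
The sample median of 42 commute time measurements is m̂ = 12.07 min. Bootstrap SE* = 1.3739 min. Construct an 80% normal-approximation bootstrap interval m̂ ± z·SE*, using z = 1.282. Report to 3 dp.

Margin = 1.282 × 1.3739 = 1.7613
Interval: 12.07 ± 1.7613

(10.309, 13.831)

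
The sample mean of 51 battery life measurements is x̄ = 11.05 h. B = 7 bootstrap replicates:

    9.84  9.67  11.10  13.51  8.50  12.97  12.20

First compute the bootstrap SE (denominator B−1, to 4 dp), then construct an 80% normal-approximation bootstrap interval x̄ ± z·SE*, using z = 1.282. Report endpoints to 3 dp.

Mean of replicates = 11.1129; sum of squared deviations = 20.9063; SE* = √(20.9063/6) = 1.8667
Margin = 1.282 × 1.8667 = 2.3931
Interval: 11.05 ± 2.3931

(8.657, 13.443)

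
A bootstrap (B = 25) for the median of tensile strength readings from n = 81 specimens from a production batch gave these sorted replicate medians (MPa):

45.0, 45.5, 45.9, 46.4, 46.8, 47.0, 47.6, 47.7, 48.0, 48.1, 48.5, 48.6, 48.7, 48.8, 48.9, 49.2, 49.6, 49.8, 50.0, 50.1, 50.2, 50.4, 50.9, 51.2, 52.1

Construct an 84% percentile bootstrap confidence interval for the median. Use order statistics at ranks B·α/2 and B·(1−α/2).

α = 0.16; lower rank = 25 × 0.080 = 2; upper rank = 25 × 0.920 = 23.
The 2nd smallest replicate is 45.5; the 23rd is 50.9.

(45.5, 50.9)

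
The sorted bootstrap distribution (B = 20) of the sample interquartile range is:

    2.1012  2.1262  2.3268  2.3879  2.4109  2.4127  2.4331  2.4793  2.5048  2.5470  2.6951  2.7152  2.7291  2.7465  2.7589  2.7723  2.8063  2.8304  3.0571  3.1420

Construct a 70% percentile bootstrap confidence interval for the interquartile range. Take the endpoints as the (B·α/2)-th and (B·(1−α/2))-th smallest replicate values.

α = 0.30; lower rank = 20 × 0.150 = 3; upper rank = 20 × 0.850 = 17.
The 3rd smallest replicate is 2.3268; the 17th is 2.8063.

(2.3268, 2.8063)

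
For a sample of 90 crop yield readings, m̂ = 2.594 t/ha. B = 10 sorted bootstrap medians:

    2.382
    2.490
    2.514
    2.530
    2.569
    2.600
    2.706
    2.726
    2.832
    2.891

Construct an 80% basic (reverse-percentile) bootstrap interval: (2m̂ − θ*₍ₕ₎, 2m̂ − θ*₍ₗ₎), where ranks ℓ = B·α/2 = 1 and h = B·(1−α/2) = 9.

(2.356, 2.806)

Percentile endpoints at ranks 1 and 9: θ*₍1₎ = 2.382, θ*₍9₎ = 2.832.
Basic interval reflects these around m̂:
  lower = 2 × 2.594 − 2.832 = 2.356
  upper = 2 × 2.594 − 2.382 = 2.806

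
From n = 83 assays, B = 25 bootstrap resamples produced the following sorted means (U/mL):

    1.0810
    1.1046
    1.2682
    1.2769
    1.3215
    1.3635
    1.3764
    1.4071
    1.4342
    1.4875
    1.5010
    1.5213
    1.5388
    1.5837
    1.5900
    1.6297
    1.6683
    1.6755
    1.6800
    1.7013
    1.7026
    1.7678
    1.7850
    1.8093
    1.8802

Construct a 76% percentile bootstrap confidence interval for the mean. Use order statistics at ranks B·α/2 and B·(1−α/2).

α = 0.24; lower rank = 25 × 0.120 = 3; upper rank = 25 × 0.880 = 22.
The 3rd smallest replicate is 1.2682; the 22nd is 1.7678.

(1.2682, 1.7678)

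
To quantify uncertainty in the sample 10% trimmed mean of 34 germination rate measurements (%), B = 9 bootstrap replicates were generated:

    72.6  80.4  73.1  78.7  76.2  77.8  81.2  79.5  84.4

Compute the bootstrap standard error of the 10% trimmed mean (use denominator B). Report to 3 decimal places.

Bootstrap SE is the standard deviation of the 9 replicate 10% trimmed means.
Mean of replicates: (72.6 + 80.4 + 73.1 + 78.7 + 76.2 + 77.8 + 81.2 + 79.5 + 84.4) / 9 = 703.9000 / 9 = 78.2111
Sum of squared deviations: (−5.6111)² + (+2.1889)² + (−5.1111)² + (+0.4889)² + (−2.0111)² + (−0.4111)² + (+2.9889)² + (+1.2889)² + (+6.1889)² = 115.7489
Variance = 115.7489 / 9 = 12.8610
SE* = √12.8610

SE* = 3.586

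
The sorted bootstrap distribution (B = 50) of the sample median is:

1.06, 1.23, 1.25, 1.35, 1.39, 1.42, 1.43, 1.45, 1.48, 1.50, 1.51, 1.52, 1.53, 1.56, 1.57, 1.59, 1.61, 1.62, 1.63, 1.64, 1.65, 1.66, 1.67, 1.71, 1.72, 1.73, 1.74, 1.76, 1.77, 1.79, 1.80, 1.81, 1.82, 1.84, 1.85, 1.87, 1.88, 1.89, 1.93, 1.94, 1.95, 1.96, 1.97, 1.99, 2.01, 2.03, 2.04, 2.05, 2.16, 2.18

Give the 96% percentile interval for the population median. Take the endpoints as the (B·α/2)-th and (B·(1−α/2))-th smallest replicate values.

α = 0.04; lower rank = 50 × 0.020 = 1; upper rank = 50 × 0.980 = 49.
The 1st smallest replicate is 1.06; the 49th is 2.16.

(1.06, 2.16)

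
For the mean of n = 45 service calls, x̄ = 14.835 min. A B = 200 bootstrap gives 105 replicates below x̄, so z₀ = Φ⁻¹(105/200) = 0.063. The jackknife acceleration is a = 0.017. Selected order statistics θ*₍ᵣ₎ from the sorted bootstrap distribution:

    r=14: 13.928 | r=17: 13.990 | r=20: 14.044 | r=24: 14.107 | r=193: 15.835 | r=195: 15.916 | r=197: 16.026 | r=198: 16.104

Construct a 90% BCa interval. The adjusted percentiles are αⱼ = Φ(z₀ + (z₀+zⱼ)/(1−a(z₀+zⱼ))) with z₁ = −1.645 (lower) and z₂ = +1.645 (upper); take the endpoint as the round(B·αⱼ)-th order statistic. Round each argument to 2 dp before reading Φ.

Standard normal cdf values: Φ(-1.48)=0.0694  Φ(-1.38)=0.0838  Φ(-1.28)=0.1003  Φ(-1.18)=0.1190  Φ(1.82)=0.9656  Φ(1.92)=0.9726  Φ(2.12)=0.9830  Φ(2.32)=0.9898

Lower: z₀ + z₁ = 0.063 + (-1.645) = -1.582; 1 − a(z₀+z₁) = 1 − (0.017)(-1.582) = 1.0269; argument = 0.063 + (-1.582)/1.0269 = -1.4776 → -1.48.
α₁ = Φ(-1.48) = 0.0694; rank = round(200 × 0.0694) = 14; θ*₍14₎ = 13.928.
Upper: z₀ + z₂ = 1.708; 1 − a(z₀+z₂) = 0.9710; argument = 1.8221 → 1.82; α₂ = 0.9656; rank = 193; θ*₍193₎ = 15.835.

(13.928, 15.835)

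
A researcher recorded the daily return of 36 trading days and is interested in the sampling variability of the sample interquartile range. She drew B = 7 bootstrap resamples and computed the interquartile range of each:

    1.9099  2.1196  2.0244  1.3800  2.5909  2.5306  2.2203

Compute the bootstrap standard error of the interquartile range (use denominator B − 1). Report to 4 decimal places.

SE* = 0.4084

Bootstrap SE is the standard deviation of the 7 replicate interquartile ranges.
Mean of replicates: (1.9099 + 2.1196 + 2.0244 + 1.3800 + 2.5909 + 2.5306 + 2.2203) / 7 = 14.77570 / 7 = 2.11081
Sum of squared deviations: (−0.20091)² + (+0.00879)² + (−0.08641)² + (−0.73081)² + (+0.48009)² + (+0.41979)² + (+0.10949)² = 1.00069
Variance = 1.00069 / 6 = 0.16678
SE* = √0.16678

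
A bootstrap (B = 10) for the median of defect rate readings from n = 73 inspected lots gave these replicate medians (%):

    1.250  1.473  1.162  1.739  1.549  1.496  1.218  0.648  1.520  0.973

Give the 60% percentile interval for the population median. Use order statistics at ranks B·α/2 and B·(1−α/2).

(0.973, 1.520)

Sorted replicates: 0.648, 0.973, 1.162, 1.218, 1.250, 1.473, 1.496, 1.520, 1.549, 1.739
α = 0.40; lower rank = 10 × 0.200 = 2; upper rank = 10 × 0.800 = 8.
The 2nd smallest replicate is 0.973; the 8th is 1.520.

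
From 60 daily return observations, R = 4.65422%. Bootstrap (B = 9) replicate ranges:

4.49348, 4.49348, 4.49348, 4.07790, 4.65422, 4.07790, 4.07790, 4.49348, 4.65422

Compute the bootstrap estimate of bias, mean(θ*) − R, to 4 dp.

bias = −0.2635

mean(θ*) = (4.49348 + 4.49348 + 4.49348 + 4.07790 + 4.65422 + 4.07790 + 4.07790 + 4.49348 + 4.65422) / 9 = 4.39067
bias = 4.39067 − 4.65422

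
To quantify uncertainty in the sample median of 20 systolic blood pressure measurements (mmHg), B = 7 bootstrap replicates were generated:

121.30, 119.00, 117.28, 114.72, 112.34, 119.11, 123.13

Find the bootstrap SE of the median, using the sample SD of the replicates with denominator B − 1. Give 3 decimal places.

Bootstrap SE is the standard deviation of the 7 replicate medians.
Mean of replicates: (121.30 + 119.00 + 117.28 + 114.72 + 112.34 + 119.11 + 123.13) / 7 = 826.8800 / 7 = 118.1257
Sum of squared deviations: (+3.1743)² + (+0.8743)² + (−0.8457)² + (−3.4057)² + (−5.7857)² + (+0.9843)² + (+5.0043)² = 82.6408
Variance = 82.6408 / 6 = 13.7735
SE* = √13.7735

SE* = 3.711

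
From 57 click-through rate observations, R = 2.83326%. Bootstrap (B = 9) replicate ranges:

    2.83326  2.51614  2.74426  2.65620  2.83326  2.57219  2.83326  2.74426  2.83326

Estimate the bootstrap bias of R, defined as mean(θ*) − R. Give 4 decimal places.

bias = −0.1037

mean(θ*) = (2.83326 + 2.51614 + 2.74426 + 2.65620 + 2.83326 + 2.57219 + 2.83326 + 2.74426 + 2.83326) / 9 = 2.72957
bias = 2.72957 − 2.83326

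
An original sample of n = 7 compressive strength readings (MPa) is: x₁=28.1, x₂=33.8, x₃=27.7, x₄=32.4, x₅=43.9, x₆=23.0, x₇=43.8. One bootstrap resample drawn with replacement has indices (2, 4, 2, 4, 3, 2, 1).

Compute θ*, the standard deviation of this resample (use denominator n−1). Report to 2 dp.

θ* = 2.68

Resample values: 33.8, 32.4, 33.8, 32.4, 27.7, 33.8, 28.1.
Mean = 31.7143; sum of squared deviations = 43.1686
s² = 43.1686 / 6 = 7.1948
s = √7.1948 = 2.68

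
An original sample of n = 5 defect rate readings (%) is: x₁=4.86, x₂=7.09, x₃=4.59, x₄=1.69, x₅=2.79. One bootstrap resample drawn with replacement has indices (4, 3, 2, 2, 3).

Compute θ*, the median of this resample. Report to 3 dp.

Resample values: 1.69, 4.59, 7.09, 7.09, 4.59.
Sorted: 1.69, 4.59, 4.59, 7.09, 7.09
Median = middle value = 4.590

θ* = 4.590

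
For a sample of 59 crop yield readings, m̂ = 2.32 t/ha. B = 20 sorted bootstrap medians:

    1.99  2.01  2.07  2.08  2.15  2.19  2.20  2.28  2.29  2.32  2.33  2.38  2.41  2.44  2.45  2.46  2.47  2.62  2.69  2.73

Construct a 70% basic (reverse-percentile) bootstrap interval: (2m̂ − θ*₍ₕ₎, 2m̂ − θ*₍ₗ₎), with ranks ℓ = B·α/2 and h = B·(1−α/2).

Percentile endpoints at ranks 3 and 17: θ*₍3₎ = 2.07, θ*₍17₎ = 2.47.
Basic interval reflects these around m̂:
  lower = 2 × 2.32 − 2.47 = 2.17
  upper = 2 × 2.32 − 2.07 = 2.57

(2.17, 2.57)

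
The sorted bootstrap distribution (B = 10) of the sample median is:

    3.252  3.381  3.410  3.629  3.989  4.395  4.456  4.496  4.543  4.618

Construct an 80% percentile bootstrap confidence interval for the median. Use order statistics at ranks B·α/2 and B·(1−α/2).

α = 0.20; lower rank = 10 × 0.100 = 1; upper rank = 10 × 0.900 = 9.
The 1st smallest replicate is 3.252; the 9th is 4.543.

(3.252, 4.543)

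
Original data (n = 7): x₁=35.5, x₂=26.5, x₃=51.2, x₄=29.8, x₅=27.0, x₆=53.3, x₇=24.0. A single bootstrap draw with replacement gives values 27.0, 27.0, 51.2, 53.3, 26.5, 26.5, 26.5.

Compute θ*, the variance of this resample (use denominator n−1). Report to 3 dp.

Mean = 34.0000; sum of squared deviations = 935.0800
s² = 935.0800 / 6 = 155.8467

θ* = 155.847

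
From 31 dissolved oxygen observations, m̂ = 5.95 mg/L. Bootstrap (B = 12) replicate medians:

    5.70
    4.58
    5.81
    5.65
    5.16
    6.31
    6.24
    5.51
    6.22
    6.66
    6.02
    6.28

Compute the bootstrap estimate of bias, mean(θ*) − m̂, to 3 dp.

mean(θ*) = (5.70 + 4.58 + 5.81 + 5.65 + 5.16 + 6.31 + 6.24 + 5.51 + 6.22 + 6.66 + 6.02 + 6.28) / 12 = 5.8450
bias = 5.8450 − 5.95

bias = −0.105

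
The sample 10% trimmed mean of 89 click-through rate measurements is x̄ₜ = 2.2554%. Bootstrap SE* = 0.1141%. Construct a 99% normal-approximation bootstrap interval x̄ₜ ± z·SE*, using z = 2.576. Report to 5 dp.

(1.96148, 2.54932)

Margin = 2.576 × 0.1141 = 0.293922
Interval: 2.2554 ± 0.293922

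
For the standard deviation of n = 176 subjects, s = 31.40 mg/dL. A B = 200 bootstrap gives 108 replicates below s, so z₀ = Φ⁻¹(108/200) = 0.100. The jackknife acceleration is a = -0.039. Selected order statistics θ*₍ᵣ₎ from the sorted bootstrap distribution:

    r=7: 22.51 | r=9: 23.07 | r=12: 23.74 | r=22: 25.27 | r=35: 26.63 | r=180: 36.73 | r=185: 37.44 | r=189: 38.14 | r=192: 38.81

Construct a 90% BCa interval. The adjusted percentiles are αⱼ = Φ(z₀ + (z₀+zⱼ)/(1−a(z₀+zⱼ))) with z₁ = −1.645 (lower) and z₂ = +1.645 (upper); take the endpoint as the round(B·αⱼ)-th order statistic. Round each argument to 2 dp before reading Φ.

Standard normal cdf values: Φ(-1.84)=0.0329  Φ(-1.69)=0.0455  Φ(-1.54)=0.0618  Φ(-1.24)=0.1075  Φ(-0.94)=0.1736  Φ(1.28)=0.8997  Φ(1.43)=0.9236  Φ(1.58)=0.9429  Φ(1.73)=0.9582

(23.74, 38.81)

Lower: z₀ + z₁ = 0.100 + (-1.645) = -1.545; 1 − a(z₀+z₁) = 1 − (-0.039)(-1.545) = 0.9397; argument = 0.100 + (-1.545)/0.9397 = -1.5441 → -1.54.
α₁ = Φ(-1.54) = 0.0618; rank = round(200 × 0.0618) = 12; θ*₍12₎ = 23.74.
Upper: z₀ + z₂ = 1.745; 1 − a(z₀+z₂) = 1.0681; argument = 1.7338 → 1.73; α₂ = 0.9582; rank = 192; θ*₍192₎ = 38.81.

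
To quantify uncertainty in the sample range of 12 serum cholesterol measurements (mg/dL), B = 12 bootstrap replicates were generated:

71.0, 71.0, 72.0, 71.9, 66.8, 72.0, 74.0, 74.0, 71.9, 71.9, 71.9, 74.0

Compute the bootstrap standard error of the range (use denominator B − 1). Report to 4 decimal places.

SE* = 1.9275

Bootstrap SE is the standard deviation of the 12 replicate ranges.
Mean of replicates: (71.0 + 71.0 + 72.0 + 71.9 + 66.8 + 72.0 + 74.0 + 74.0 + 71.9 + 71.9 + 71.9 + 74.0) / 12 = 862.40000 / 12 = 71.86667
Sum of squared deviations: (−0.86667)² + (−0.86667)² + (+0.13333)² + (+0.03333)² + (−5.06667)² + (+0.13333)² + (+2.13333)² + (+2.13333)² + (+0.03333)² + (+0.03333)² + (+0.03333)² + (+2.13333)² = 40.86667
Variance = 40.86667 / 11 = 3.71515
SE* = √3.71515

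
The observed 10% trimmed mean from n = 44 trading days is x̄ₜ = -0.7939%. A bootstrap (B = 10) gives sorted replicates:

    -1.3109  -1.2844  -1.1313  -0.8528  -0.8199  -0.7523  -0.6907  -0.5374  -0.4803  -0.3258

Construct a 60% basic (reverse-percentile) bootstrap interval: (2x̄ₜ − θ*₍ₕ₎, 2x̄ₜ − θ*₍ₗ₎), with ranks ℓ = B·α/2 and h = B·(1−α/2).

(-1.0504, -0.3034)

Percentile endpoints at ranks 2 and 8: θ*₍2₎ = -1.2844, θ*₍8₎ = -0.5374.
Basic interval reflects these around x̄ₜ:
  lower = 2 × -0.7939 − -0.5374 = -1.0504
  upper = 2 × -0.7939 − -1.2844 = -0.3034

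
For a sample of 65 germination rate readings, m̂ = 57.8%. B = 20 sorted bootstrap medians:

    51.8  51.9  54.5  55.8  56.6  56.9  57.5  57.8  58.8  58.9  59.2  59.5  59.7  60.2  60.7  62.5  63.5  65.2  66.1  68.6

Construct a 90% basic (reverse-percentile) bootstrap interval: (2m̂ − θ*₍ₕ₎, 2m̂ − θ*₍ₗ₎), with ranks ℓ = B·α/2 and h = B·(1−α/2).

(49.5, 63.8)

Percentile endpoints at ranks 1 and 19: θ*₍1₎ = 51.8, θ*₍19₎ = 66.1.
Basic interval reflects these around m̂:
  lower = 2 × 57.8 − 66.1 = 49.5
  upper = 2 × 57.8 − 51.8 = 63.8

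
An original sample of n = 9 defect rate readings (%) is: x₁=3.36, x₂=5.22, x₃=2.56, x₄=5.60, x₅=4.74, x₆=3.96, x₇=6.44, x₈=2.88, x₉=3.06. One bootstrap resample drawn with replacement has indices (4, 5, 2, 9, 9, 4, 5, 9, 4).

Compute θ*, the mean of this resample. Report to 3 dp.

θ* = 4.520

Resample values: 5.60, 4.74, 5.22, 3.06, 3.06, 5.60, 4.74, 3.06, 5.60.
Mean = (5.60 + 4.74 + 5.22 + 3.06 + 3.06 + 5.60 + 4.74 + 3.06 + 5.60) / 9 = 40.680 / 9 = 4.520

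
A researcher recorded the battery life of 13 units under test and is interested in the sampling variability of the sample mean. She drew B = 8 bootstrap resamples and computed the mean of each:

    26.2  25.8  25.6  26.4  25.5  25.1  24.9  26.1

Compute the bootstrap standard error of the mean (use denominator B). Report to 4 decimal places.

SE* = 0.4950

Bootstrap SE is the standard deviation of the 8 replicate means.
Mean of replicates: (26.2 + 25.8 + 25.6 + 26.4 + 25.5 + 25.1 + 24.9 + 26.1) / 8 = 205.60000 / 8 = 25.70000
Sum of squared deviations: (+0.50000)² + (+0.10000)² + (−0.10000)² + (+0.70000)² + (−0.20000)² + (−0.60000)² + (−0.80000)² + (+0.40000)² = 1.96000
Variance = 1.96000 / 8 = 0.24500
SE* = √0.24500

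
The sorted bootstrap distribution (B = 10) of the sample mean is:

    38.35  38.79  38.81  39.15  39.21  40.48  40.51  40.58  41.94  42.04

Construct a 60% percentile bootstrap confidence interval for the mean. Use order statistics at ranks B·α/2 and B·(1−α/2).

(38.79, 40.58)

α = 0.40; lower rank = 10 × 0.200 = 2; upper rank = 10 × 0.800 = 8.
The 2nd smallest replicate is 38.79; the 8th is 40.58.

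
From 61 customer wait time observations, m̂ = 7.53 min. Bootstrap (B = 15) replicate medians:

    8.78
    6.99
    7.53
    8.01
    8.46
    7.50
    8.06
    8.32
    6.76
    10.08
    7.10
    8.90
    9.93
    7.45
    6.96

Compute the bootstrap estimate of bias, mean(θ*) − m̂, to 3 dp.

bias = +0.525

mean(θ*) = (8.78 + 6.99 + 7.53 + 8.01 + 8.46 + 7.50 + 8.06 + 8.32 + 6.76 + 10.08 + 7.10 + 8.90 + 9.93 + 7.45 + 6.96) / 15 = 8.0553
bias = 8.0553 − 7.53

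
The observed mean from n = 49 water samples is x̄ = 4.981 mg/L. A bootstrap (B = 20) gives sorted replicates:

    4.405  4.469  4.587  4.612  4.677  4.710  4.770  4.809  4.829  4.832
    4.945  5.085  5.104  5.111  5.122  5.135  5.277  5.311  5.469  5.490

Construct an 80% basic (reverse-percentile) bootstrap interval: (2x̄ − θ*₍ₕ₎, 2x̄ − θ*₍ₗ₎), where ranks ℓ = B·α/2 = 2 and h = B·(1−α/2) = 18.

(4.651, 5.493)

Percentile endpoints at ranks 2 and 18: θ*₍2₎ = 4.469, θ*₍18₎ = 5.311.
Basic interval reflects these around x̄:
  lower = 2 × 4.981 − 5.311 = 4.651
  upper = 2 × 4.981 − 4.469 = 5.493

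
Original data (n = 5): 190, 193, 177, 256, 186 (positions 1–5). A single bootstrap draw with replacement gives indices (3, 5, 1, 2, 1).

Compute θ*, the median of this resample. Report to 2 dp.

Resample values: 177, 186, 190, 193, 190.
Sorted: 177, 186, 190, 190, 193
Median = middle value = 190.00

θ* = 190.00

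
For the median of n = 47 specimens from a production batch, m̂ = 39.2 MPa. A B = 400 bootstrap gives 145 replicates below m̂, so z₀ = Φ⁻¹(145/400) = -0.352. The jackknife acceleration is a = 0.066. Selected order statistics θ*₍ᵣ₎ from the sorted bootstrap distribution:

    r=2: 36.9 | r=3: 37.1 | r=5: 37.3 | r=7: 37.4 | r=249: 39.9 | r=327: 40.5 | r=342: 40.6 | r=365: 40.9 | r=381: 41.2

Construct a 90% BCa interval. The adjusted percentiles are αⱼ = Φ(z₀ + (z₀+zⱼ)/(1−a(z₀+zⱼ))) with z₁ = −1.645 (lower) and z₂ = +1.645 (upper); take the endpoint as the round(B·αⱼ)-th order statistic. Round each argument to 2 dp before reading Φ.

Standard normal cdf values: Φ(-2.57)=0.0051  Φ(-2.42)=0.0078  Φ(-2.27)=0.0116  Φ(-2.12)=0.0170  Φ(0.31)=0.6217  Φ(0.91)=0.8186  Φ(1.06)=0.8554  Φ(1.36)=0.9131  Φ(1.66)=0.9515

Lower: z₀ + z₁ = -0.352 + (-1.645) = -1.997; 1 − a(z₀+z₁) = 1 − (0.066)(-1.997) = 1.1318; argument = -0.352 + (-1.997)/1.1318 = -2.1164 → -2.12.
α₁ = Φ(-2.12) = 0.0170; rank = round(400 × 0.0170) = 7; θ*₍7₎ = 37.4.
Upper: z₀ + z₂ = 1.293; 1 − a(z₀+z₂) = 0.9147; argument = 1.0616 → 1.06; α₂ = 0.8554; rank = 342; θ*₍342₎ = 40.6.

(37.4, 40.6)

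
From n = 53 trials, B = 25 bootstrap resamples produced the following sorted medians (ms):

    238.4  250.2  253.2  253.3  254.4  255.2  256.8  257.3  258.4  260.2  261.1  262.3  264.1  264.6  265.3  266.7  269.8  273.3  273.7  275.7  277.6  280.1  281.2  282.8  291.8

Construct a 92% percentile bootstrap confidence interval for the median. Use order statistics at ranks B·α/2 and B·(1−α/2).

α = 0.08; lower rank = 25 × 0.040 = 1; upper rank = 25 × 0.960 = 24.
The 1st smallest replicate is 238.4; the 24th is 282.8.

(238.4, 282.8)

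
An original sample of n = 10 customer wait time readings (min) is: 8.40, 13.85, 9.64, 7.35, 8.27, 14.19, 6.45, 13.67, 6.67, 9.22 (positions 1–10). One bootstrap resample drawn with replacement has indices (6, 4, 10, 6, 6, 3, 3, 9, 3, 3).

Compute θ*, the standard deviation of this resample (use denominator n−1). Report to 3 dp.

θ* = 2.789

Resample values: 14.19, 7.35, 9.22, 14.19, 14.19, 9.64, 9.64, 6.67, 9.64, 9.64.
Mean = 10.4370; sum of squared deviations = 69.9968
s² = 69.9968 / 9 = 7.7774
s = √7.7774 = 2.789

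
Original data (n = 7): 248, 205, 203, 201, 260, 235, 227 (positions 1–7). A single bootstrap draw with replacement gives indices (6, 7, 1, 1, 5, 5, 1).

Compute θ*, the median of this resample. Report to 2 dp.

θ* = 248.00

Resample values: 235, 227, 248, 248, 260, 260, 248.
Sorted: 227, 235, 248, 248, 248, 260, 260
Median = middle value = 248.00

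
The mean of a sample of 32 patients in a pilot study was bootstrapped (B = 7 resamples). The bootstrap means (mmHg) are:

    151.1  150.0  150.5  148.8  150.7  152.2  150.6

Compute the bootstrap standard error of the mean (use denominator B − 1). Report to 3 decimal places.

SE* = 1.034

Bootstrap SE is the standard deviation of the 7 replicate means.
Mean of replicates: (151.1 + 150.0 + 150.5 + 148.8 + 150.7 + 152.2 + 150.6) / 7 = 1053.9000 / 7 = 150.5571
Sum of squared deviations: (+0.5429)² + (−0.5571)² + (−0.0571)² + (−1.7571)² + (+0.1429)² + (+1.6429)² + (+0.0429)² = 6.4171
Variance = 6.4171 / 6 = 1.0695
SE* = √1.0695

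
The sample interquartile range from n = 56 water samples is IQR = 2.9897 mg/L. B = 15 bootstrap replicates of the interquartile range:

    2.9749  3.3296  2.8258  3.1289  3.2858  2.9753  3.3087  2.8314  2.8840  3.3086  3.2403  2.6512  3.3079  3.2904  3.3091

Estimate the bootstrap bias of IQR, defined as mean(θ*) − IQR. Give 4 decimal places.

bias = +0.1204

mean(θ*) = (2.9749 + 3.3296 + 2.8258 + 3.1289 + 3.2858 + 2.9753 + 3.3087 + 2.8314 + 2.8840 + 3.3086 + 3.2403 + 2.6512 + 3.3079 + 3.2904 + 3.3091) / 15 = 3.11013
bias = 3.11013 − 2.9897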